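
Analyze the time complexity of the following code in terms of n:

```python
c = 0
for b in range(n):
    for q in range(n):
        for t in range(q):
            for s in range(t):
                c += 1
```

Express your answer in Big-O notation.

Each loop level contributes: n × n × n × n. Multiplying the contributions gives O(n^4).

Answer: O(n^4)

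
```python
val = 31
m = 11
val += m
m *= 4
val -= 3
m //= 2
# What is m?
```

Trace:
`val = 31` → val = 31
`m = 11` → m = 11
`val += m` → val = 42
`m *= 4` → m = 44
`val -= 3` → val = 39
`m //= 2` → m = 22
So m = 22

Answer: 22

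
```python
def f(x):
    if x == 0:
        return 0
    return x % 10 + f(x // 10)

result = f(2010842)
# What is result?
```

Sum of digits of 2010842: 2 + 4 + 8 + 0 + 1 + 0 + 2 = 17

Answer: 17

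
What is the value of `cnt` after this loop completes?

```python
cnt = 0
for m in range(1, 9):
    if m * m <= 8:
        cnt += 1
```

Count numbers where m² ≤ 8
`cnt` takes the values: 0 → 1 → 2

Answer: 2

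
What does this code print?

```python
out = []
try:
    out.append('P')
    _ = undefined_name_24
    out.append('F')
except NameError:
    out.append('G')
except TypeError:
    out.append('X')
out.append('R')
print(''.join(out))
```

Execution trace: 'P' (try body) → 'G' (except NameError) → 'R' (after the try/except). Output: PGR

Answer: PGR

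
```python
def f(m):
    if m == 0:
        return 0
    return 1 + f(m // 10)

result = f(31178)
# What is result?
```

Count of digits of 31178: 5

Answer: 5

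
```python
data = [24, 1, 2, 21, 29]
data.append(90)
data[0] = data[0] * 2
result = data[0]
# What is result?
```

Trace:
`data = [24, 1, 2, 21, 29]` → data = [24, 1, 2, 21, 29]
`data.append(90)` → data = [24, 1, 2, 21, 29, 90]
`data[0] = data[0] * 2` → data = [48, 1, 2, 21, 29, 90]
`result = data[0]` → result = 48
So result = 48

Answer: 48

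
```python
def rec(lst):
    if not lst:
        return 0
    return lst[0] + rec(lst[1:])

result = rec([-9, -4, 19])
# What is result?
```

(-9) + (-4) + 19 + 0 = 6

Answer: 6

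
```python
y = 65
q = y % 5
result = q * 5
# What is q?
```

Trace:
`y = 65` → y = 65
`q = y % 5` → q = 0
`result = q * 5` → result = 0
So q = 0

Answer: 0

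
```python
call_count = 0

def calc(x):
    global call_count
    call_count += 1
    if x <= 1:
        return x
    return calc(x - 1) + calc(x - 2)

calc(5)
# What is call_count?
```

Calls(x) = 1 + Calls(x-1) + Calls(x-2); Calls(0)=Calls(1)=1. For x=5 this gives 15.

Answer: 15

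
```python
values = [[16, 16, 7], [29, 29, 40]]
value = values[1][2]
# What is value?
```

Trace:
`values = [[16, 16, 7], [29, 29, 40]]` → values = [[16, 16, 7], [29, 29, 40]]
`value = values[1][2]` → value = 40
So value = 40

Answer: 40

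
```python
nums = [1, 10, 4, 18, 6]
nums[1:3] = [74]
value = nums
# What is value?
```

Trace:
`nums = [1, 10, 4, 18, 6]` → nums = [1, 10, 4, 18, 6]
`nums[1:3] = [74]` → nums = [1, 74, 18, 6]
`value = nums` → value = [1, 74, 18, 6]
So value = [1, 74, 18, 6]

Answer: [1, 74, 18, 6]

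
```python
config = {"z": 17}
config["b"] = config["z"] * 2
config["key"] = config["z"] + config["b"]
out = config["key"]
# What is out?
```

Trace:
`config = {"z": 17}` → config = {'z': 17}
`config["b"] = config["z"] * 2` → config = {'z': 17, 'b': 34}
`config["key"] = config["z"] + config["b"]` → config = {'z': 17, 'b': 34, 'key': 51}
`out = config["key"]` → out = 51
So out = 51

Answer: 51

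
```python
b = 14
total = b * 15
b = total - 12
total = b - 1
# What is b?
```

Trace:
`b = 14` → b = 14
`total = b * 15` → total = 210
`b = total - 12` → b = 198
`total = b - 1` → total = 197
So b = 198

Answer: 198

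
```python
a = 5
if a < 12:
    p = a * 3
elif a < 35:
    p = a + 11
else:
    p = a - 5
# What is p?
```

Trace:
`a = 5` → a = 5
`if a < 12: ...` → a < 12 is True → p = 15
So p = 15

Answer: 15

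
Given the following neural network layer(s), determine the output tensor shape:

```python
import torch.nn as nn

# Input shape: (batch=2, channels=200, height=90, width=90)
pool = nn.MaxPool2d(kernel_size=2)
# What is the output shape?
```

Input: (2, 200, 90, 90) -> Output: (2, 200, 45, 45)

Answer: (2, 200, 45, 45)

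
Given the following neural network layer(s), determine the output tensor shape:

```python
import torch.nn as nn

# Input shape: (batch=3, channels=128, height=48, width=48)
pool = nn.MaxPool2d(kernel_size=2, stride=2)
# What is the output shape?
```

Input: (3, 128, 48, 48) -> Output: (3, 128, 24, 24)

Answer: (3, 128, 24, 24)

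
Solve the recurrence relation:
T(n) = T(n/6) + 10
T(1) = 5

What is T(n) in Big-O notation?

Each step divides n by 6 and adds 10. After log_6(n) steps we reach T(1)=5. So T(n) = 10·log_6(n) + 5 = O(log n).

Answer: O(log n)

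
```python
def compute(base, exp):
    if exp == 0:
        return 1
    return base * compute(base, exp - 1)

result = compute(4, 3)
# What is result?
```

compute(4, 3) = 4 * 4 * 4 = 64

Answer: 64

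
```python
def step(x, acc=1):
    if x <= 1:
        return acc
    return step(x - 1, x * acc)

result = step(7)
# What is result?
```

Accumulator trace (n, acc): (7, 1) -> (6, 7) -> (5, 42) -> (4, 210) -> (3, 840) -> (2, 2520) -> (1, 5040) -> return 5040

Answer: 5040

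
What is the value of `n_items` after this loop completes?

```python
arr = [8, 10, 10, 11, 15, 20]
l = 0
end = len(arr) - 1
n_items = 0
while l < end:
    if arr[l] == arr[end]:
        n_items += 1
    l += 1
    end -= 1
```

Count matching pairs from ends
`n_items` takes the values: 0

Answer: 0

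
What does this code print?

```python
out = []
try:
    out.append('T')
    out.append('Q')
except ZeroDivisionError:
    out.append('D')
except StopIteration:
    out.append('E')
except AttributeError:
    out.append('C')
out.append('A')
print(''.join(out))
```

Execution trace: 'T' (try body) → 'Q' (try body, no exception) → 'A' (after the try/except). Output: TQA

Answer: TQA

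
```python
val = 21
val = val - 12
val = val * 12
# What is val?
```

Trace:
`val = 21` → val = 21
`val = val - 12` → val = 9
`val = val * 12` → val = 108
So val = 108

Answer: 108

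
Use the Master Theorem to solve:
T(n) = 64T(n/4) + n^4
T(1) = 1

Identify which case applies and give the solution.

a=64, b=4, f(n)=n^4. log_4(64) = 3. Since c=4 > 3 and the regularity condition holds (64(n/4)^4 = (64/4^4)n^4 with 64/4^4 < 1), Case 3 applies: T(n) = Θ(f(n)) = O(n^4).

Answer: O(n^4) - Case 3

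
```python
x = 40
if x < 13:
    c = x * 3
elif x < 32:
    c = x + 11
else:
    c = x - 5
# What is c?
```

Trace:
`x = 40` → x = 40
`if x < 13: ...` → x < 13 is False, x < 32 is False, take else branch → c = 35
So c = 35

Answer: 35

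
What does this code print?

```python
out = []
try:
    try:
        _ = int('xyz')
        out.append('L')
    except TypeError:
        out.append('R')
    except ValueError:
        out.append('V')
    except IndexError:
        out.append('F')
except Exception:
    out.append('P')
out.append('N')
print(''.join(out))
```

Execution trace: 'V' (inner except ValueError) → 'N' (after the try/except). Output: VN

Answer: VN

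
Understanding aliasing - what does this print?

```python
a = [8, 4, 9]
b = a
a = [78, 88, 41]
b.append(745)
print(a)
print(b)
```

Key concept: rebinding vs mutation: a is rebound to a new list, b still points at the original.
Step by step:
`a = [8, 4, 9]` → a = [8, 4, 9]
`b = a` → b = [8, 4, 9] (same object as a)
`a = [78, 88, 41]` → a = [78, 88, 41]
`b.append(745)` → b = [8, 4, 9, 745]
`print(a)` → prints [78, 88, 41]
`print(b)` → prints [8, 4, 9, 745]

Answer:
[78, 88, 41]
[8, 4, 9, 745]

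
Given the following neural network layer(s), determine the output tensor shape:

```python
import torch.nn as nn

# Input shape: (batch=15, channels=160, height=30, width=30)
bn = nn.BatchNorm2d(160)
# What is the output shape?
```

Input: (15, 160, 30, 30) -> Output: (15, 160, 30, 30)

Answer: (15, 160, 30, 30)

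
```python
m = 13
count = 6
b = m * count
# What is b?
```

Trace:
`m = 13` → m = 13
`count = 6` → count = 6
`b = m * count` → b = 78
So b = 78

Answer: 78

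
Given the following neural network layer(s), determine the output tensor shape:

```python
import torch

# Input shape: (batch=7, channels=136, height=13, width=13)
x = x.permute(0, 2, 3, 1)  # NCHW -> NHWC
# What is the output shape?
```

Input: (7, 136, 13, 13) -> Output: (7, 13, 13, 136)

Answer: (7, 13, 13, 136)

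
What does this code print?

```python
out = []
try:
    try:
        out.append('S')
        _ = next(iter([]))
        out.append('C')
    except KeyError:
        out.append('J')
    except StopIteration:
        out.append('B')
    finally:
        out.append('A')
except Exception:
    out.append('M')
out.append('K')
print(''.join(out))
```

Execution trace: 'S' (inner try body) → 'B' (inner except StopIteration) → 'A' (inner finally) → 'K' (after the try/except). Output: SBAK

Answer: SBAK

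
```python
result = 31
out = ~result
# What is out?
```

Trace:
`result = 31` → result = 31
`out = ~result` → out = -32
So out = -32

Answer: -32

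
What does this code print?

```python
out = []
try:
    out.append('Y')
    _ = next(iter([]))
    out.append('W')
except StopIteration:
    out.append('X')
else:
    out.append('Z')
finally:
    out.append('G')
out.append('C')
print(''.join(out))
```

Execution trace: 'Y' (try body) → 'X' (except StopIteration) → 'G' (finally) → 'C' (after the try/except). Output: YXGC

Answer: YXGC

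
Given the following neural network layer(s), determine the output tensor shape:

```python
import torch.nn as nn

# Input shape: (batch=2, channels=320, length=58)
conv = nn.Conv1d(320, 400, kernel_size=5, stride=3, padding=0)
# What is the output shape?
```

Input: (2, 320, 58) -> Output: (2, 400, 18)

Answer: (2, 400, 18)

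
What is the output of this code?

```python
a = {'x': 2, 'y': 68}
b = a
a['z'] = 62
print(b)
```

Key concept: dict aliasing.
Step by step:
`a = {'x': 2, 'y': 68}` → a = {'x': 2, 'y': 68}
`b = a` → b = {'x': 2, 'y': 68} (same object as a)
`a['z'] = 62` → a = {'x': 2, 'y': 68, 'z': 62} (same object as b); b = {'x': 2, 'y': 68, 'z': 62} (same object as a)
`print(b)` → prints {'x': 2, 'y': 68, 'z': 62}

Answer: {'x': 2, 'y': 68, 'z': 62}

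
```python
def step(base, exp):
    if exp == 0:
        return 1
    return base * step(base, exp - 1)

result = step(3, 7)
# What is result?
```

step(3, 7) = 3 * 3 * 3 * 3 * 3 * 3 * 3 = 2187

Answer: 2187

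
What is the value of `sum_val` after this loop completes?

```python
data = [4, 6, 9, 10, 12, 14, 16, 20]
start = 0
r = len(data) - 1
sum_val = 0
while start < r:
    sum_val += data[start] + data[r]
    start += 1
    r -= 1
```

Sum of pairs from ends
`sum_val` takes the values: 0 → 24 → 46 → 69 → 91

Answer: 91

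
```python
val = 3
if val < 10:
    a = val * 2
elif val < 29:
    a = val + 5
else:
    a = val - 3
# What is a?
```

Trace:
`val = 3` → val = 3
`if val < 10: ...` → val < 10 is True → a = 6
So a = 6

Answer: 6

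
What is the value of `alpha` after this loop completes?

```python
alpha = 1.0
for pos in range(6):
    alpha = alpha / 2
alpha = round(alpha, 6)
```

Halving LR 6 times: 1 / 2^6
`alpha` takes the values: 1.0 → 0.5 → 0.25 → 0.125 → 0.0625 → 0.03125 → 0.015625

Answer: 0.015625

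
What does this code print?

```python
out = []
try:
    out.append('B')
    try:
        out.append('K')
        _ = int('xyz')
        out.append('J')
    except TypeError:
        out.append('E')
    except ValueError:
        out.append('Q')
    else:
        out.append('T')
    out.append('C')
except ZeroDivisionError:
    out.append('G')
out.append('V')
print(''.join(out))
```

Execution trace: 'B' (try body) → 'K' (inner try body) → 'Q' (inner except ValueError) → 'C' (try body, no exception) → 'V' (after the try/except). Output: BKQCV

Answer: BKQCV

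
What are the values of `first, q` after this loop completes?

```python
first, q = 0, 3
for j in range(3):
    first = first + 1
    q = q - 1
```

first goes 0→3, q goes 3→0
`first, q` takes the values: (0, 3) → (1, 3) → (1, 2) → (2, 2) → (2, 1) → (3, 1) → (3, 0)

Answer: 3, 0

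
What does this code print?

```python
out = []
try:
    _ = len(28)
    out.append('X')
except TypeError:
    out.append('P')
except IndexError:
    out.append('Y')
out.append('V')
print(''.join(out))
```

Execution trace: 'P' (except TypeError) → 'V' (after the try/except). Output: PV

Answer: PV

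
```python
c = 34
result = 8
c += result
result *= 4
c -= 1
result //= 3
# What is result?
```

Trace:
`c = 34` → c = 34
`result = 8` → result = 8
`c += result` → c = 42
`result *= 4` → result = 32
`c -= 1` → c = 41
`result //= 3` → result = 10
So result = 10

Answer: 10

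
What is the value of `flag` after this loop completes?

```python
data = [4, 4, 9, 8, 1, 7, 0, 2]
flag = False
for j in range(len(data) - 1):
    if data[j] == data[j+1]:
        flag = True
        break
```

Check consecutive duplicates in [4, 4, 9, 8, 1, 7, 0, 2]
`flag` takes the values: False → True

Answer: True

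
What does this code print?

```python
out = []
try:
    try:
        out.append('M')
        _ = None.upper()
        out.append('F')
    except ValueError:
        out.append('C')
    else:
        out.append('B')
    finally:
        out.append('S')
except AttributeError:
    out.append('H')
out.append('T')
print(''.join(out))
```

Execution trace: 'M' (try body) → 'S' (finally) → 'H' (outer except AttributeError) → 'T' (after the try/except). Output: MSHT

Answer: MSHT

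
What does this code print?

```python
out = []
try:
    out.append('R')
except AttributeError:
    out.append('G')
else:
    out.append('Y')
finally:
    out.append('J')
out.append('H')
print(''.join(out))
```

Execution trace: 'R' (try body, no exception) → 'Y' (else) → 'J' (finally) → 'H' (after the try/except). Output: RYJH

Answer: RYJH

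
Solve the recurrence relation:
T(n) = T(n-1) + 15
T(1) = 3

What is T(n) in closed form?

Unrolling: T(n) = T(1) + 15·(n-1) = 3 + 15(n-1) = 15n - 12.

Answer: T(n) = 15n - 12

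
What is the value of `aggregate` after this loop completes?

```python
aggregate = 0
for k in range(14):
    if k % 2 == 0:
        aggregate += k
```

Sum of even numbers 0 to 13
`aggregate` takes the values: 0 → 2 → 6 → 12 → 20 → 30 → 42

Answer: 42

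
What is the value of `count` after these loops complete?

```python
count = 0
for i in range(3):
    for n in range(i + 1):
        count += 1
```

Triangle: 1 + 2 + ... + 3
`count` takes the values: 0 → 1 → 2 → 3 → 4 → 5 → 6

Answer: 6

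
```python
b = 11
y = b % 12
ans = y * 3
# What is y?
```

Trace:
`b = 11` → b = 11
`y = b % 12` → y = 11
`ans = y * 3` → ans = 33
So y = 11

Answer: 11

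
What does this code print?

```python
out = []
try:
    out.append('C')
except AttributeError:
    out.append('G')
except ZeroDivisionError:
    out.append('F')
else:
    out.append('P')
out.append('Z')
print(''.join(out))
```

Execution trace: 'C' (try body, no exception) → 'P' (else) → 'Z' (after the try/except). Output: CPZ

Answer: CPZ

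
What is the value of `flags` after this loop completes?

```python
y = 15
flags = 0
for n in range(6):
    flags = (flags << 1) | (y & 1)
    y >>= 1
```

Reverse lowest 6 bits of 15
`flags` takes the values: 0 → 1 → 3 → 7 → 15 → 30 → 60

Answer: 60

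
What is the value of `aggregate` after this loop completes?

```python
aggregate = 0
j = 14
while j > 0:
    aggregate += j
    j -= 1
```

Sum 14 down to 1
`aggregate` takes the values: 0 → 14 → 27 → 39 → 50 → 60 → 69 → 77 → 84 → 90 → 95 → 99 → 102 → 104 → 105

Answer: 105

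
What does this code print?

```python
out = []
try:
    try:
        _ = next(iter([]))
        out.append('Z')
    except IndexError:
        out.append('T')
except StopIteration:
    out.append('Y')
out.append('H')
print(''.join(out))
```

Execution trace: 'Y' (outer except StopIteration) → 'H' (after the try/except). Output: YH

Answer: YH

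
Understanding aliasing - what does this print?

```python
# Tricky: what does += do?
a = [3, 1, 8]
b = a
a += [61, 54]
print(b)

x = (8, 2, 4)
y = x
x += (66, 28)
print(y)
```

Key concept: += behavior differs for mutable vs immutable.
Step by step:
`a = [3, 1, 8]` → a = [3, 1, 8]
`b = a` → b = [3, 1, 8] (same object as a)
`a += [61, 54]` → a = [3, 1, 8, 61, 54] (same object as b); b = [3, 1, 8, 61, 54] (same object as a)
`print(b)` → prints [3, 1, 8, 61, 54]
`x = (8, 2, 4)` → x = (8, 2, 4)
`y = x` → y = (8, 2, 4)
`x += (66, 28)` → x = (8, 2, 4, 66, 28)
`print(y)` → prints (8, 2, 4)

Answer:
[3, 1, 8, 61, 54]
(8, 2, 4)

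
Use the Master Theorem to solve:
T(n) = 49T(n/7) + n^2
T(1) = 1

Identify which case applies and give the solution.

a=49, b=7, f(n)=n^2. log_7(49) = 2. Since c=2 = 2, Case 2 applies: T(n) = Θ(n^log_b(a) · log n) = O(n^2 log n).

Answer: O(n^2 log n) - Case 2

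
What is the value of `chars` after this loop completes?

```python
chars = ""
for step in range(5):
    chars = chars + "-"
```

Repeat '-' 5 times
`chars` takes the values: "" → "-" → "--" → "---" → "----" → "-----"

Answer: "-----"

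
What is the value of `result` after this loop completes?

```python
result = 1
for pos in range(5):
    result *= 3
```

3^5 = 243
`result` takes the values: 1 → 3 → 9 → 27 → 81 → 243

Answer: 243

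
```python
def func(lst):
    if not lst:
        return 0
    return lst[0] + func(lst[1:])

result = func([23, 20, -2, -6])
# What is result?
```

23 + 20 + (-2) + (-6) + 0 = 35

Answer: 35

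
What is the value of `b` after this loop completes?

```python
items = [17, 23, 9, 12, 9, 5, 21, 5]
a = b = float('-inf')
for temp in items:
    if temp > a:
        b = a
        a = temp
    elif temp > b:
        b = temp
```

Second largest (with repeats) in [17, 23, 9, 12, 9, 5, 21, 5]
`b` takes the values: -inf → 17 → 21

Answer: 21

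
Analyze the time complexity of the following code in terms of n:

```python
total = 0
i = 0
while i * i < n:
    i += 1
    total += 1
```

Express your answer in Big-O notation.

Each loop level contributes: √n. Multiplying the contributions gives O(√n).

Answer: O(√n)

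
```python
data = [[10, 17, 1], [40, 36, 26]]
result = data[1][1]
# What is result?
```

Trace:
`data = [[10, 17, 1], [40, 36, 26]]` → data = [[10, 17, 1], [40, 36, 26]]
`result = data[1][1]` → result = 36
So result = 36

Answer: 36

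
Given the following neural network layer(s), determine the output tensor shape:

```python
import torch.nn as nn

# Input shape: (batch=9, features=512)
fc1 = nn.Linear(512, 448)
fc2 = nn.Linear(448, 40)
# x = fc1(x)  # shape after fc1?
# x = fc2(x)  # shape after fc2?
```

Input: (9, 512) -> after fc1: (9, 448) -> Output: (9, 40)

Answer: (9, 40)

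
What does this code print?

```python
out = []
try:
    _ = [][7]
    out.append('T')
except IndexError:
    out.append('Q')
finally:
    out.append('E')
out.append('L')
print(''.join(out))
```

Execution trace: 'Q' (except IndexError) → 'E' (finally) → 'L' (after the try/except). Output: QEL

Answer: QEL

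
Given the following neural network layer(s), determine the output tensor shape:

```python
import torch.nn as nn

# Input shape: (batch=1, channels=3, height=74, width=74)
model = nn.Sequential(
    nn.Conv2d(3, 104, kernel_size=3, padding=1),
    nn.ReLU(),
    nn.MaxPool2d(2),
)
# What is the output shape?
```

Input: (1, 3, 74, 74) -> after Conv2d: (1, 104, 74, 74) -> after ReLU: (1, 104, 74, 74) -> Output: (1, 104, 37, 37)

Answer: (1, 104, 37, 37)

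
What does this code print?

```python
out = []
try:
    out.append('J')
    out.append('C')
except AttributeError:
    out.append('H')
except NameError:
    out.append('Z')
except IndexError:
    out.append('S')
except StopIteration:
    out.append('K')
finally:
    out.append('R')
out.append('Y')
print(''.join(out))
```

Execution trace: 'J' (try body) → 'C' (try body, no exception) → 'R' (finally) → 'Y' (after the try/except). Output: JCRY

Answer: JCRY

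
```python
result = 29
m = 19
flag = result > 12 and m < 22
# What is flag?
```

Trace:
`result = 29` → result = 29
`m = 19` → m = 19
`flag = result > 12 and m < 22` → flag = True
So flag = True

Answer: True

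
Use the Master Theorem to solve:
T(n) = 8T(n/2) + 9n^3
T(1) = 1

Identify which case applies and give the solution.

a=8, b=2, f(n)=9n^3. log_2(8) = 3. Since c=3 = 3, Case 2 applies: T(n) = Θ(n^log_b(a) · log n) = O(n^3 log n).

Answer: O(n^3 log n) - Case 2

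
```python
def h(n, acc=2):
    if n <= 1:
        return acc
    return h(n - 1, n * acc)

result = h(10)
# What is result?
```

Accumulator trace (n, acc): (10, 2) -> (9, 20) -> (8, 180) -> (7, 1440) -> (6, 10080) -> (5, 60480) -> (4, 302400) -> (3, 1209600) -> (2, 3628800) -> (1, 7257600) -> return 7257600

Answer: 7257600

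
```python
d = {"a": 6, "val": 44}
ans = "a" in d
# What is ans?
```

Trace:
`d = {"a": 6, "val": 44}` → d = {'a': 6, 'val': 44}
`ans = "a" in d` → ans = True
So ans = True

Answer: True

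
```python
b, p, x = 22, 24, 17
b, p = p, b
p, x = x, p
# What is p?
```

Trace:
`b, p, x = 22, 24, 17` → b = 22; p = 24; x = 17
`b, p = p, b` → b = 24; p = 22
`p, x = x, p` → p = 17; x = 22
So p = 17

Answer: 17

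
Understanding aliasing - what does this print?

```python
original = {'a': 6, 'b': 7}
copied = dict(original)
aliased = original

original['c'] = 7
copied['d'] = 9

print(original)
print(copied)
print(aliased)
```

Key concept: dict() creates copy, assignment creates alias.
Step by step:
`original = {'a': 6, 'b': 7}` → original = {'a': 6, 'b': 7}
`copied = dict(original)` → copied = {'a': 6, 'b': 7}
`aliased = original` → aliased = {'a': 6, 'b': 7} (same object as original)
`original['c'] = 7` → original = {'a': 6, 'b': 7, 'c': 7} (same object as aliased); aliased = {'a': 6, 'b': 7, 'c': 7} (same object as original)
`copied['d'] = 9` → copied = {'a': 6, 'b': 7, 'd': 9}
`print(original)` → prints {'a': 6, 'b': 7, 'c': 7}
`print(copied)` → prints {'a': 6, 'b': 7, 'd': 9}
`print(aliased)` → prints {'a': 6, 'b': 7, 'c': 7}

Answer:
{'a': 6, 'b': 7, 'c': 7}
{'a': 6, 'b': 7, 'd': 9}
{'a': 6, 'b': 7, 'c': 7}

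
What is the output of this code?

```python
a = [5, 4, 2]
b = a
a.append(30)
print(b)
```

Key concept: basic list aliasing.
Step by step:
`a = [5, 4, 2]` → a = [5, 4, 2]
`b = a` → b = [5, 4, 2] (same object as a)
`a.append(30)` → a = [5, 4, 2, 30] (same object as b); b = [5, 4, 2, 30] (same object as a)
`print(b)` → prints [5, 4, 2, 30]

Answer: [5, 4, 2, 30]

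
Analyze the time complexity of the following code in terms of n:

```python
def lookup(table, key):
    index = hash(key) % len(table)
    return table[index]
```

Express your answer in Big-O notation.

This is Hash table lookup (average case). Time complexity: O(1).

Answer: O(1)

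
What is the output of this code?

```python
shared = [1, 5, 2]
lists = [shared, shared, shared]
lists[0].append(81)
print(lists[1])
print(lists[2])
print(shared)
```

Key concept: list of same reference.
Step by step:
`shared = [1, 5, 2]` → shared = [1, 5, 2]
`lists = [shared, shared, shared]` → lists = [[1, 5, 2], [1, 5, 2], [1, 5, 2]]
`lists[0].append(81)` → shared = [1, 5, 2, 81]; lists = [[1, 5, 2, 81], [1, 5, 2, 81], [1, 5, 2, 81]]
`print(lists[1])` → prints [1, 5, 2, 81]
`print(lists[2])` → prints [1, 5, 2, 81]
`print(shared)` → prints [1, 5, 2, 81]

Answer:
[1, 5, 2, 81]
[1, 5, 2, 81]
[1, 5, 2, 81]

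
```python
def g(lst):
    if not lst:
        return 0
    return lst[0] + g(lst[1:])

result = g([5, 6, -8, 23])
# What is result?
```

5 + 6 + (-8) + 23 + 0 = 26

Answer: 26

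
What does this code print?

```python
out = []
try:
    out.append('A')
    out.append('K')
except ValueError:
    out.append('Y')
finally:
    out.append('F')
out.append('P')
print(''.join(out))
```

Execution trace: 'A' (try body) → 'K' (try body, no exception) → 'F' (finally) → 'P' (after the try/except). Output: AKFP

Answer: AKFP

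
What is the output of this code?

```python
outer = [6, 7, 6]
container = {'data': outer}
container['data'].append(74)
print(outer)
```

Key concept: dict holds reference to list.
Step by step:
`outer = [6, 7, 6]` → outer = [6, 7, 6]
`container = {'data': outer}` → container = {'data': [6, 7, 6]}
`container['data'].append(74)` → outer = [6, 7, 6, 74]; container = {'data': [6, 7, 6, 74]}
`print(outer)` → prints [6, 7, 6, 74]

Answer: [6, 7, 6, 74]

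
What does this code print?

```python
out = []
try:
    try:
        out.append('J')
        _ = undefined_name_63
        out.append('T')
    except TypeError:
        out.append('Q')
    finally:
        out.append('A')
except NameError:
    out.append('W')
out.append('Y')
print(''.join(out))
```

Execution trace: 'J' (try body) → 'A' (finally) → 'W' (outer except NameError) → 'Y' (after the try/except). Output: JAWY

Answer: JAWY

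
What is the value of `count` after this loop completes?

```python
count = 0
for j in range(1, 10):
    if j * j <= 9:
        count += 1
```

Count numbers where j² ≤ 9
`count` takes the values: 0 → 1 → 2 → 3

Answer: 3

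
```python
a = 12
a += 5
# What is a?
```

Trace:
`a = 12` → a = 12
`a += 5` → a = 17
So a = 17

Answer: 17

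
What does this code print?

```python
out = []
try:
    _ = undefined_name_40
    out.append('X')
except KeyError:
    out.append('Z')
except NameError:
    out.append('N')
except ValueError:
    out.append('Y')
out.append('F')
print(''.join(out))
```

Execution trace: 'N' (except NameError) → 'F' (after the try/except). Output: NF

Answer: NF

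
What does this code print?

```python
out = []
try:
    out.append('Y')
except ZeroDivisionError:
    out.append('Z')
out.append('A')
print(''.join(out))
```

Execution trace: 'Y' (try body, no exception) → 'A' (after the try/except). Output: YA

Answer: YA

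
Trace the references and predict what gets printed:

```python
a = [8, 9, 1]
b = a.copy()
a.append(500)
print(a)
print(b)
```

Key concept: list.copy() creates independent copy.
Step by step:
`a = [8, 9, 1]` → a = [8, 9, 1]
`b = a.copy()` → b = [8, 9, 1]
`a.append(500)` → a = [8, 9, 1, 500]
`print(a)` → prints [8, 9, 1, 500]
`print(b)` → prints [8, 9, 1]

Answer:
[8, 9, 1, 500]
[8, 9, 1]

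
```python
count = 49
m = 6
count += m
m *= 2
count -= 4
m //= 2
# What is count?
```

Trace:
`count = 49` → count = 49
`m = 6` → m = 6
`count += m` → count = 55
`m *= 2` → m = 12
`count -= 4` → count = 51
`m //= 2` → m = 6
So count = 51

Answer: 51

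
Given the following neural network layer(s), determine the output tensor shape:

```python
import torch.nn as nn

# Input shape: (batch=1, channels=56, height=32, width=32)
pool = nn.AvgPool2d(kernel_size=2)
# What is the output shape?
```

Input: (1, 56, 32, 32) -> Output: (1, 56, 16, 16)

Answer: (1, 56, 16, 16)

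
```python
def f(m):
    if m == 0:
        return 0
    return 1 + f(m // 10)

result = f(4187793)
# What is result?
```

Count of digits of 4187793: 7

Answer: 7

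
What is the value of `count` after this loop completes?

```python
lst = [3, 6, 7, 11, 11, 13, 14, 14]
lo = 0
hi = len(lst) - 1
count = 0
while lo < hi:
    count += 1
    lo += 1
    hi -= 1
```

Iterations until pointers meet (list length 8)
`count` takes the values: 0 → 1 → 2 → 3 → 4

Answer: 4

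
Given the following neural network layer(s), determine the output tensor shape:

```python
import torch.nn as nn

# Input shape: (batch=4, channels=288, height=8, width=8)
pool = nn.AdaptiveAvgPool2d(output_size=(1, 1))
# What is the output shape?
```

Input: (4, 288, 8, 8) -> Output: (4, 288, 1, 1)

Answer: (4, 288, 1, 1)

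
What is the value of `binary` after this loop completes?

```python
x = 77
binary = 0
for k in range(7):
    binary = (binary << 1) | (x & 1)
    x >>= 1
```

Reverse lowest 7 bits of 77
`binary` takes the values: 0 → 1 → 2 → 5 → 11 → 22 → 44 → 89

Answer: 89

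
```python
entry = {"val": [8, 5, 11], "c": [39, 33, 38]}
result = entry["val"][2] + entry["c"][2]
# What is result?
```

Trace:
`entry = {"val": [8, 5, 11], "c": [39, 33, 38]}` → entry = {'val': [8, 5, 11], 'c': [39, 33, 38]}
`result = entry["val"][2] + entry["c"][2]` → result = 49
So result = 49

Answer: 49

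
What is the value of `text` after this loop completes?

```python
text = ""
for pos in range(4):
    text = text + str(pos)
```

Concatenate digits 0 to 3
`text` takes the values: "" → "0" → "01" → "012" → "0123"

Answer: "0123"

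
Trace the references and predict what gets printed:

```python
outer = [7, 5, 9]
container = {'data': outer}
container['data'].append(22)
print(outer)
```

Key concept: dict holds reference to list.
Step by step:
`outer = [7, 5, 9]` → outer = [7, 5, 9]
`container = {'data': outer}` → container = {'data': [7, 5, 9]}
`container['data'].append(22)` → outer = [7, 5, 9, 22]; container = {'data': [7, 5, 9, 22]}
`print(outer)` → prints [7, 5, 9, 22]

Answer: [7, 5, 9, 22]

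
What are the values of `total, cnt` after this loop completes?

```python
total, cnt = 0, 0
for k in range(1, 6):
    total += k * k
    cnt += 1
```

Sum of squares and count
`total, cnt` takes the values: (0, 0) → (1, 0) → (1, 1) → (5, 1) → (5, 2) → (14, 2) → (14, 3) → (30, 3) → (30, 4) → (55, 4) → (55, 5)

Answer: 55, 5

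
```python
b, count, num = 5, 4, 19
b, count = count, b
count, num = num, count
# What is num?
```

Trace:
`b, count, num = 5, 4, 19` → b = 5; count = 4; num = 19
`b, count = count, b` → b = 4; count = 5
`count, num = num, count` → count = 19; num = 5
So num = 5

Answer: 5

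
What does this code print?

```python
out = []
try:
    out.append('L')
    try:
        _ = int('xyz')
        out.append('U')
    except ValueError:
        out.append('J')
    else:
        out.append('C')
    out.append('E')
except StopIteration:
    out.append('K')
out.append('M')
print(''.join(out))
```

Execution trace: 'L' (try body) → 'J' (inner except ValueError) → 'E' (try body, no exception) → 'M' (after the try/except). Output: LJEM

Answer: LJEM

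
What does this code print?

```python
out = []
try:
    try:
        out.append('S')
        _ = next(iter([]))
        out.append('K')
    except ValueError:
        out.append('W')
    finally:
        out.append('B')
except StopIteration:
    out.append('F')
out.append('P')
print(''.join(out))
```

Execution trace: 'S' (try body) → 'B' (finally) → 'F' (outer except StopIteration) → 'P' (after the try/except). Output: SBFP

Answer: SBFP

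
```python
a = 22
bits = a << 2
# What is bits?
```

Trace:
`a = 22` → a = 22
`bits = a << 2` → bits = 88
So bits = 88

Answer: 88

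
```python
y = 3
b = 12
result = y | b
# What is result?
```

Trace:
`y = 3` → y = 3
`b = 12` → b = 12
`result = y | b` → result = 15
So result = 15

Answer: 15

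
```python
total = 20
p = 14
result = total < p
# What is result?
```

Trace:
`total = 20` → total = 20
`p = 14` → p = 14
`result = total < p` → result = False
So result = False

Answer: False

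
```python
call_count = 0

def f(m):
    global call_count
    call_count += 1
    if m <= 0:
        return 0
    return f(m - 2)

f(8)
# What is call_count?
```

Linear recursion stepping by 2: 5 calls from m=8 down to ≤0.

Answer: 5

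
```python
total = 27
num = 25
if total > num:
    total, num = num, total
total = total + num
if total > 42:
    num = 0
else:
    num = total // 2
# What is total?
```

Trace:
`total = 27` → total = 27
`num = 25` → num = 25
`if total > num: ...` → total > num is True → total = 25; num = 27
`total = total + num` → total = 52
`if total > 42: ...` → total > 42 is True → num = 0
So total = 52

Answer: 52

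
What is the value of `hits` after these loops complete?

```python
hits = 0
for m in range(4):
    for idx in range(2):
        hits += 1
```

4 * 2 = 8
`hits` takes the values: 0 → 1 → 2 → 3 → 4 → 5 → 6 → 7 → 8

Answer: 8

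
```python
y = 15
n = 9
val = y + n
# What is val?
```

Trace:
`y = 15` → y = 15
`n = 9` → n = 9
`val = y + n` → val = 24
So val = 24

Answer: 24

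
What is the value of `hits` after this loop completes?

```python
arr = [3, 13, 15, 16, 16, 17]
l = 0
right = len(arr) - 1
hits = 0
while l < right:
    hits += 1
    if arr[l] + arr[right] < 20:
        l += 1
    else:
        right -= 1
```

Steps to find pair summing to 20
`hits` takes the values: 0 → 1 → 2 → 3 → 4 → 5

Answer: 5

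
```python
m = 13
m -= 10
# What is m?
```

Trace:
`m = 13` → m = 13
`m -= 10` → m = 3
So m = 3

Answer: 3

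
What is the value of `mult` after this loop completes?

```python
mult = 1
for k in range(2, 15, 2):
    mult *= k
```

Product of even numbers 2 to 14
`mult` takes the values: 1 → 2 → 8 → 48 → 384 → 3840 → 46080 → 645120

Answer: 645120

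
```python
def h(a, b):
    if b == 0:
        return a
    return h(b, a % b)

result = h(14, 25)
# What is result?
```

h(14, 25) -> h(25, 14) -> h(14, 11) -> h(11, 3) -> h(3, 2) -> h(2, 1) -> h(1, 0) -> 1

Answer: 1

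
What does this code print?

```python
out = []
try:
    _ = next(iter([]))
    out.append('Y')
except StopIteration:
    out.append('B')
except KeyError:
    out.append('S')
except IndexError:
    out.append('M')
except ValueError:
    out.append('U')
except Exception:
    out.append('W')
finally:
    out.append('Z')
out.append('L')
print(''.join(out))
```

Execution trace: 'B' (except StopIteration) → 'Z' (finally) → 'L' (after the try/except). Output: BZL

Answer: BZL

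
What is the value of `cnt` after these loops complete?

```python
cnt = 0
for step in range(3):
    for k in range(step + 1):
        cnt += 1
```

Triangle: 1 + 2 + ... + 3
`cnt` takes the values: 0 → 1 → 2 → 3 → 4 → 5 → 6

Answer: 6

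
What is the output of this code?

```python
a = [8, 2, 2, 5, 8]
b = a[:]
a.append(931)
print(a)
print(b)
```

Key concept: slice [:] creates copy.
Step by step:
`a = [8, 2, 2, 5, 8]` → a = [8, 2, 2, 5, 8]
`b = a[:]` → b = [8, 2, 2, 5, 8]
`a.append(931)` → a = [8, 2, 2, 5, 8, 931]
`print(a)` → prints [8, 2, 2, 5, 8, 931]
`print(b)` → prints [8, 2, 2, 5, 8]

Answer:
[8, 2, 2, 5, 8, 931]
[8, 2, 2, 5, 8]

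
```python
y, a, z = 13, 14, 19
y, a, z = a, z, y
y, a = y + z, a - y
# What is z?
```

Trace:
`y, a, z = 13, 14, 19` → y = 13; a = 14; z = 19
`y, a, z = a, z, y` → y = 14; a = 19; z = 13
`y, a = y + z, a - y` → y = 27; a = 5
So z = 13

Answer: 13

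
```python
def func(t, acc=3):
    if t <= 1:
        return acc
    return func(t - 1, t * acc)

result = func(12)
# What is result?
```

Accumulator trace (n, acc): (12, 3) -> (11, 36) -> (10, 396) -> (9, 3960) -> (8, 35640) -> (7, 285120) -> (6, 1995840) -> (5, 11975040) -> (4, 59875200) -> (3, 239500800) -> (2, 718502400) -> (1, 1437004800) -> return 1437004800

Answer: 1437004800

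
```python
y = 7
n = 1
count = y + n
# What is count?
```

Trace:
`y = 7` → y = 7
`n = 1` → n = 1
`count = y + n` → count = 8
So count = 8

Answer: 8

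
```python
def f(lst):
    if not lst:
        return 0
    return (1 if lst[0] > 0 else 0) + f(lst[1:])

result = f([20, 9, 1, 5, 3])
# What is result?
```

Count of positive elements in [20, 9, 1, 5, 3] = 5

Answer: 5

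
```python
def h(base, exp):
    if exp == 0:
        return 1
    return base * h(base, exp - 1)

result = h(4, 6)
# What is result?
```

h(4, 6) = 4 * 4 * 4 * 4 * 4 * 4 = 4096

Answer: 4096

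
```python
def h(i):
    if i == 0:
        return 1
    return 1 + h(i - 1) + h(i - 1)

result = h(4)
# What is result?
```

h(i) = 1 + 2·h(i-1), h(0)=1. Closed form: (1+1)·2^4 - 1 = 31.

Answer: 31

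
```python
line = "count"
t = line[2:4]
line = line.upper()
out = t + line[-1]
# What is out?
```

Trace:
`line = "count"` → line = 'count'
`t = line[2:4]` → t = 'un'
`line = line.upper()` → line = 'COUNT'
`out = t + line[-1]` → out = 'unT'
So out = 'unT'

Answer: 'unT'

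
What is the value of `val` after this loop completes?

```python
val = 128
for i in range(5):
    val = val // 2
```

Halve 5 times: 128 // 2^5 = 4
`val` takes the values: 128 → 64 → 32 → 16 → 8 → 4

Answer: 4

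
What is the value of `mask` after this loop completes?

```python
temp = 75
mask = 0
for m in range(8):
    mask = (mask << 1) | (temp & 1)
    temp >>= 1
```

Reverse lowest 8 bits of 75
`mask` takes the values: 0 → 1 → 3 → 6 → 13 → 26 → 52 → 105 → 210

Answer: 210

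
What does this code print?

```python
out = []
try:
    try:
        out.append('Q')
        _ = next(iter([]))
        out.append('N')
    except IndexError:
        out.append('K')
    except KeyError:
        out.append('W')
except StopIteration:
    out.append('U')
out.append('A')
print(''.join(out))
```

Execution trace: 'Q' (try body) → 'U' (outer except StopIteration) → 'A' (after the try/except). Output: QUA

Answer: QUA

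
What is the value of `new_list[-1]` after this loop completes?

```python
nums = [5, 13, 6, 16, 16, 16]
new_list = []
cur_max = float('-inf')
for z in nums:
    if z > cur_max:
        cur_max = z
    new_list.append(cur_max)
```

Running max ends at 16
`new_list` takes the values: [] → [5] → [5, 13] → [5, 13, 13] → [5, 13, 13, 16] → [5, 13, 13, 16, 16] → [5, 13, 13, 16, 16, 16]
So `new_list[-1]` = 16

Answer: 16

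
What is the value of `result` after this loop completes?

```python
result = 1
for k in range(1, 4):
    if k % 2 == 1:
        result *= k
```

Product of odd numbers 1 to 3
`result` takes the values: 1 → 3

Answer: 3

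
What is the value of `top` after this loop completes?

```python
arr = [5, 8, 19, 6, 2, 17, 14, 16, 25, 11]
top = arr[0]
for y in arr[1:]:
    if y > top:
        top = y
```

Maximum of [5, 8, 19, 6, 2, 17, 14, 16, 25, 11]
`top` takes the values: 5 → 8 → 19 → 25

Answer: 25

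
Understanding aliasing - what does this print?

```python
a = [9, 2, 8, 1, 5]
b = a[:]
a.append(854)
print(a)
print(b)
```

Key concept: slice [:] creates copy.
Step by step:
`a = [9, 2, 8, 1, 5]` → a = [9, 2, 8, 1, 5]
`b = a[:]` → b = [9, 2, 8, 1, 5]
`a.append(854)` → a = [9, 2, 8, 1, 5, 854]
`print(a)` → prints [9, 2, 8, 1, 5, 854]
`print(b)` → prints [9, 2, 8, 1, 5]

Answer:
[9, 2, 8, 1, 5, 854]
[9, 2, 8, 1, 5]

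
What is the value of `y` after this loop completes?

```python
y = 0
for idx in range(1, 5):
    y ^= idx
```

XOR of 1 to 4
`y` takes the values: 0 → 1 → 3 → 0 → 4

Answer: 4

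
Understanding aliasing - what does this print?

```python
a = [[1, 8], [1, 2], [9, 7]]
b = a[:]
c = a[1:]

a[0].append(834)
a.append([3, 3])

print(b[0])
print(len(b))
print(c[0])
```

Key concept: slice with nested mutation.
Step by step:
`a = [[1, 8], [1, 2], [9, 7]]` → a = [[1, 8], [1, 2], [9, 7]]
`b = a[:]` → b = [[1, 8], [1, 2], [9, 7]]
`c = a[1:]` → c = [[1, 2], [9, 7]]
`a[0].append(834)` → a = [[1, 8, 834], [1, 2], [9, 7]]; b = [[1, 8, 834], [1, 2], [9, 7]]
`a.append([3, 3])` → a = [[1, 8, 834], [1, 2], [9, 7], [3, 3]]
`print(b[0])` → prints [1, 8, 834]
`print(len(b))` → prints 3
`print(c[0])` → prints [1, 2]

Answer:
[1, 8, 834]
3
[1, 2]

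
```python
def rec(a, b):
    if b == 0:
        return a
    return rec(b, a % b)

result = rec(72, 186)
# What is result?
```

rec(72, 186) -> rec(186, 72) -> rec(72, 42) -> rec(42, 30) -> rec(30, 12) -> rec(12, 6) -> rec(6, 0) -> 6

Answer: 6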